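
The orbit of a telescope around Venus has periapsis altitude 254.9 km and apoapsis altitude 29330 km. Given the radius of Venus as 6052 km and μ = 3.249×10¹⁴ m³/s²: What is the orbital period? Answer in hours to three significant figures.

r_p = 6052 + 254.9 = 6306.9 km = 6.3069×10⁶ m.
r_a = 6052 + 29330 = 35382 km = 3.5382×10⁷ m.
Semi-major axis a = (r_p + r_a)/2 = (6306.9 + 35382)/2 = 20844 km = 2.084×10⁷ m.
By Kepler's third law T = 2π√(a³/μ) = 2π × 5.280×10³ = 3.317×10⁴ s.
= 9.215 hours.

T ≈ 9.21 hours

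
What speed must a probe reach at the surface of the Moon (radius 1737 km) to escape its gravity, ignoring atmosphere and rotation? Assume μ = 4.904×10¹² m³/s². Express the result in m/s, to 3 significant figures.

v_esc ≈ 2380 m/s

r = R = 1.737×10⁶ m.
Escape speed v_esc = √(2μ/r) = √(2 × 4.904×10¹² / 1.737×10⁶) = √(5.647×10⁶) = 2376 m/s.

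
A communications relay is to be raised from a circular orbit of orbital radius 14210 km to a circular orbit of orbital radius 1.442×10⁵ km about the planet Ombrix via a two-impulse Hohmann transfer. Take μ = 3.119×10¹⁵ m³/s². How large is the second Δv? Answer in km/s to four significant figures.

Δv ≈ 2.681 km/s

r₁ = 14210 km = 1.421×10⁷ m.
r₂ = 1.442×10⁵ km = 1.442×10⁸ m.
Transfer ellipse a_t = (r₁ + r₂)/2 = 7.920×10⁷ m.
At r₁: circular v_c1 = √(μ/r₁) = 14820 m/s; transfer-periapsis v_p = √[μ(2/r₁ − 1/a_t)] = 19990 m/s.
At r₂: circular v_c2 = √(μ/r₂) = 4651 m/s; transfer-apoapsis v_a = √[μ(2/r₂ − 1/a_t)] = 1970 m/s.
Δv₂ = v_c2 − v_a = 2681 m/s.
= 2.681 km/s.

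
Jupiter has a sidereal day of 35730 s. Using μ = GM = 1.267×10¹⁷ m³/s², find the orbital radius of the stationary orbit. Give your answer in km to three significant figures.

A synchronous orbit has period T, so by Kepler's third law a = (μT²/4π²)^(1/3).
μT²/4π² = 1.267×10¹⁷ × (3.573×10⁴)² / 39.48 = 4.097×10²⁴ m³.
a = 1.600×10⁸ m = 1.6002×10⁵ km.

r_sync ≈ 1.60×10⁵ km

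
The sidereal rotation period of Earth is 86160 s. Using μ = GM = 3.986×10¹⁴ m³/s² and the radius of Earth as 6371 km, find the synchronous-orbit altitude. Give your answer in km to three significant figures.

A synchronous orbit has period T, so by Kepler's third law a = (μT²/4π²)^(1/3).
μT²/4π² = 3.986×10¹⁴ × (8.616×10⁴)² / 39.48 = 7.495×10²² m³.
a = 4.216×10⁷ m = 42163 km.
Altitude h = a − R = 42163 − 6371 = 35792 km.

h_sync ≈ 35800 km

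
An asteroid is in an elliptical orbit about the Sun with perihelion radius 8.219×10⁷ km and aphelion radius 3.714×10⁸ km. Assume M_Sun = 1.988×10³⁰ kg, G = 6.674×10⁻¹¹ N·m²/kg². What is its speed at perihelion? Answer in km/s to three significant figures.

v ≈ 51.4 km/s

μ = GM = 6.674×10⁻¹¹ × 1.988×10³⁰ = 1.327×10²⁰ m³/s².
Semi-major axis a = (r_p + r_a)/2 = 2.2680×10⁸ km = 2.268×10¹¹ m.
Vis-viva: v² = μ(2/r − 1/a) = 1.327×10²⁰ × (2.433×10⁻¹¹ − 4.409×10⁻¹²) = 2.644×10⁹ m²/s².
v = 51420 m/s = 51.42 km/s.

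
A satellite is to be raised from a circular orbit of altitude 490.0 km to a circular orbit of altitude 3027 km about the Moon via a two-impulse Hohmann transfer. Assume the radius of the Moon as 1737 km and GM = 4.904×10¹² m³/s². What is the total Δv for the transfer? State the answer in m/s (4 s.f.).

Δv_total ≈ 453.2 m/s

r₁ = 1737 + 490.0 = 2227.0 km = 2.2270×10⁶ m.
r₂ = 1737 + 3027 = 4764.0 km = 4.7640×10⁶ m.
Transfer ellipse a_t = (r₁ + r₂)/2 = 3.496×10⁶ m.
At r₁: circular v_c1 = √(μ/r₁) = 1484 m/s; transfer-perilune v_p = √[μ(2/r₁ − 1/a_t)] = 1732 m/s.
Δv₁ = v_p − v_c1 = 248.5 m/s.
At r₂: circular v_c2 = √(μ/r₂) = 1015 m/s; transfer-apolune v_a = √[μ(2/r₂ − 1/a_t)] = 809.8 m/s.
Δv₂ = v_c2 − v_a = 204.8 m/s.
Total Δv = Δv₁ + Δv₂ = 453.2 m/s.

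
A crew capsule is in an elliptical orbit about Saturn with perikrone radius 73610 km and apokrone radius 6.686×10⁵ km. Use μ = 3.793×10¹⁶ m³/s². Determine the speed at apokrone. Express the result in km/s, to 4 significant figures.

v ≈ 3.355 km/s

Semi-major axis a = (r_p + r_a)/2 = 3.7110×10⁵ km = 3.711×10⁸ m.
Vis-viva: v² = μ(2/r − 1/a) = 3.793×10¹⁶ × (2.991×10⁻⁹ − 2.695×10⁻⁹) = 1.125×10⁷ m²/s².
v = 3355 m/s = 3.355 km/s.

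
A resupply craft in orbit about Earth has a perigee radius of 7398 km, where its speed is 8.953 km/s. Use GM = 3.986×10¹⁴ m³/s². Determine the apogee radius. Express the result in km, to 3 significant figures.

r_p = 7.398×10⁶ m.
Specific energy ε = v²/2 − μ/r = -1.380×10⁷ J/kg, so a = −μ/(2ε) = 1.444×10⁷ m.
The apsides satisfy r_p + r_a = 2a, so the apogee radius is 2a − r_p = 2.148×10⁷ m = 21483 km.

apogee radius ≈ 21500 km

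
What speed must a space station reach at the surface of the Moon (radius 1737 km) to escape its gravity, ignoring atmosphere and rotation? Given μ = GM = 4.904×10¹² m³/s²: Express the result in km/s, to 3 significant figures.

r = R = 1.737×10⁶ m.
Escape speed v_esc = √(2μ/r) = √(2 × 4.904×10¹² / 1.737×10⁶) = √(5.647×10⁶) = 2376 m/s.
= 2.376 km/s.

v_esc ≈ 2.38 km/s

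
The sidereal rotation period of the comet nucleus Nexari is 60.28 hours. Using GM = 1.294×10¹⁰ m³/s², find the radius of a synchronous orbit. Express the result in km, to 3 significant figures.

r_sync ≈ 2490 km

T = 60.28 hours = 2.170×10⁵ s.
A synchronous orbit has period T, so by Kepler's third law a = (μT²/4π²)^(1/3).
μT²/4π² = 1.294×10¹⁰ × (2.170×10⁵)² / 39.48 = 1.544×10¹⁹ m³.
a = 2.490×10⁶ m = 2489.9 km.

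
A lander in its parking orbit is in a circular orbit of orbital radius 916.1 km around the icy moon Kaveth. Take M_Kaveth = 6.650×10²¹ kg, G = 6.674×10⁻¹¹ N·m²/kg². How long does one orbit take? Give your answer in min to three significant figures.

T ≈ 138 min

μ = GM = 6.674×10⁻¹¹ × 6.650×10²¹ = 4.438×10¹¹ m³/s².
r = 916.1 km = 9.161×10⁵ m.
Kepler's third law: T = 2π√(r³/μ) = 2π√((9.161×10⁵)³ / 4.438×10¹¹).
r³/μ = 1.732×10⁶ s², so T = 2π × 1.316×10³ = 8.270×10³ s.
Converting: 8.270×10³ s ÷ 60.00 = 137.8 min.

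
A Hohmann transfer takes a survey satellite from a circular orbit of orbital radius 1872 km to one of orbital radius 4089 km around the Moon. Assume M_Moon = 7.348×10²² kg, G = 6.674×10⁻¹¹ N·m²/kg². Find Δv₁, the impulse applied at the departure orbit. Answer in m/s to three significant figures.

Δv ≈ 277 m/s

μ = GM = 6.674×10⁻¹¹ × 7.348×10²² = 4.904×10¹² m³/s².
r₁ = 1872 km = 1.872×10⁶ m.
r₂ = 4089 km = 4.089×10⁶ m.
Transfer ellipse a_t = (r₁ + r₂)/2 = 2.980×10⁶ m.
At r₁: circular v_c1 = √(μ/r₁) = 1619 m/s; transfer-perilune v_p = √[μ(2/r₁ − 1/a_t)] = 1896 m/s.
Δv₁ = v_p − v_c1 = 277.2 m/s.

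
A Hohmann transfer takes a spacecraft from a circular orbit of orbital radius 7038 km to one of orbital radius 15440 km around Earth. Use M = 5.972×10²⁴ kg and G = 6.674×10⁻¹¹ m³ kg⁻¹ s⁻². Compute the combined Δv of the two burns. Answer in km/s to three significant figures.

Δv_total ≈ 2.36 km/s

μ = GM = 6.674×10⁻¹¹ × 5.972×10²⁴ = 3.986×10¹⁴ m³/s².
r₁ = 7038 km = 7.038×10⁶ m.
r₂ = 15440 km = 1.544×10⁷ m.
Transfer ellipse a_t = (r₁ + r₂)/2 = 1.124×10⁷ m.
At r₁: circular v_c1 = √(μ/r₁) = 7525 m/s; transfer-perigee v_p = √[μ(2/r₁ − 1/a_t)] = 8820 m/s.
Δv₁ = v_p − v_c1 = 1295 m/s.
At r₂: circular v_c2 = √(μ/r₂) = 5081 m/s; transfer-apogee v_a = √[μ(2/r₂ − 1/a_t)] = 4021 m/s.
Δv₂ = v_c2 − v_a = 1060 m/s.
Total Δv = Δv₁ + Δv₂ = 2355 m/s = 2.355 km/s.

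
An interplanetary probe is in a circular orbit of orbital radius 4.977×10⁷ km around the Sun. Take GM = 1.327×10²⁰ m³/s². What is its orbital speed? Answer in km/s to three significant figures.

r = 4.977×10⁷ km = 4.977×10¹⁰ m.
For a circular orbit v = √(μ/r) = √(1.327×10²⁰ / 4.977×10¹⁰) = √(2.666×10⁹) = 51640 m/s.
That is 51.64 km/s.

v ≈ 51.6 km/s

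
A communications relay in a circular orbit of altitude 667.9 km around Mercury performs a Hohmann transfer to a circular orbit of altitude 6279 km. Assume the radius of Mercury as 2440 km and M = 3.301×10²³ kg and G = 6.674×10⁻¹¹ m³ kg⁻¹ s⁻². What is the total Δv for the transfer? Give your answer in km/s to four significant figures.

μ = GM = 6.674×10⁻¹¹ × 3.301×10²³ = 2.203×10¹³ m³/s².
r₁ = 2440 + 667.9 = 3107.9 km = 3.1079×10⁶ m.
r₂ = 2440 + 6279 = 8719.0 km = 8.7190×10⁶ m.
Transfer ellipse a_t = (r₁ + r₂)/2 = 5.913×10⁶ m.
At r₁: circular v_c1 = √(μ/r₁) = 2662 m/s; transfer-periherm v_p = √[μ(2/r₁ − 1/a_t)] = 3233 m/s.
Δv₁ = v_p − v_c1 = 570.5 m/s.
At r₂: circular v_c2 = √(μ/r₂) = 1590 m/s; transfer-apoherm v_a = √[μ(2/r₂ − 1/a_t)] = 1152 m/s.
Δv₂ = v_c2 − v_a = 437.2 m/s.
Total Δv = Δv₁ + Δv₂ = 1008 m/s = 1.008 km/s.

Δv_total ≈ 1.008 km/s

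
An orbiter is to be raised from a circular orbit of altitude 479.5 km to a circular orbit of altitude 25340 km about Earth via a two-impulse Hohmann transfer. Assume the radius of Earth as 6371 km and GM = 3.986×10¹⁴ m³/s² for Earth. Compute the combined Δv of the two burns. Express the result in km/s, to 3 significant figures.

r₁ = 6371 + 479.5 = 6850.5 km = 6.8505×10⁶ m.
r₂ = 6371 + 25340 = 31711 km = 3.1711×10⁷ m.
Transfer ellipse a_t = (r₁ + r₂)/2 = 1.928×10⁷ m.
At r₁: circular v_c1 = √(μ/r₁) = 7628 m/s; transfer-perigee v_p = √[μ(2/r₁ − 1/a_t)] = 9783 m/s.
Δv₁ = v_p − v_c1 = 2155 m/s.
At r₂: circular v_c2 = √(μ/r₂) = 3545 m/s; transfer-apogee v_a = √[μ(2/r₂ − 1/a_t)] = 2113 m/s.
Δv₂ = v_c2 − v_a = 1432 m/s.
Total Δv = Δv₁ + Δv₂ = 3587 m/s = 3.587 km/s.

Δv_total ≈ 3.59 km/s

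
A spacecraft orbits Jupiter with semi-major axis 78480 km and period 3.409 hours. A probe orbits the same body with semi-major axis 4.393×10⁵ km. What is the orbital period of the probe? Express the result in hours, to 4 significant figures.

Kepler's third law: T² ∝ a³, so T₂ = T₁ (a₂/a₁)^(3/2).
a₂/a₁ = 5.598, (a₂/a₁)^(3/2) = 13.24.
T₂ = 3.409 × 13.24 = 45.15 hours.

T₂ ≈ 45.15 hours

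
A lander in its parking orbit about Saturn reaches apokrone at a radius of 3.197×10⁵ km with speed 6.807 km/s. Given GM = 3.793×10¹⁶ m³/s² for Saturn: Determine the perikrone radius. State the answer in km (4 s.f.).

r_a = 3.197×10⁸ m.
Specific energy ε = v²/2 − μ/r = -9.547×10⁷ J/kg, so a = −μ/(2ε) = 1.986×10⁸ m.
The apsides satisfy r_p + r_a = 2a, so the perikrone radius is 2a − r_a = 7.758×10⁷ m = 77577 km.

perikrone radius ≈ 77580 km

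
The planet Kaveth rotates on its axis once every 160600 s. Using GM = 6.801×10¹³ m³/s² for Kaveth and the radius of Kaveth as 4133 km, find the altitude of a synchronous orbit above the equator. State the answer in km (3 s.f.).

h_sync ≈ 31300 km

A synchronous orbit has period T, so by Kepler's third law a = (μT²/4π²)^(1/3).
μT²/4π² = 6.801×10¹³ × (1.606×10⁵)² / 39.48 = 4.443×10²² m³.
a = 3.542×10⁷ m = 35419 km.
Altitude h = a − R = 35419 − 4133 = 31286 km.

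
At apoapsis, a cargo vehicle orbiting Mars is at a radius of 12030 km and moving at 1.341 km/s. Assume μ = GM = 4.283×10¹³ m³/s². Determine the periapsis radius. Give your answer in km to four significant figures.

r_a = 1.203×10⁷ m.
Specific energy ε = v²/2 − μ/r = -2.661×10⁶ J/kg, so a = −μ/(2ε) = 8.047×10⁶ m.
The apsides satisfy r_p + r_a = 2a, so the periapsis radius is 2a − r_a = 4.065×10⁶ m = 4064.7 km.

periapsis radius ≈ 4065 km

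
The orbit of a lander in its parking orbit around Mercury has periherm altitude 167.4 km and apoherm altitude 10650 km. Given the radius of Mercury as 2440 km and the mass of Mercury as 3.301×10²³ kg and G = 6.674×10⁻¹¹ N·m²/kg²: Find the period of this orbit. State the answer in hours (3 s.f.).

T ≈ 8.18 hours

μ = GM = 6.674×10⁻¹¹ × 3.301×10²³ = 2.203×10¹³ m³/s².
r_p = 2440 + 167.4 = 2607.4 km = 2.6074×10⁶ m.
r_a = 2440 + 10650 = 13090 km = 1.3090×10⁷ m.
Semi-major axis a = (r_p + r_a)/2 = (2607.4 + 13090)/2 = 7848.7 km = 7.849×10⁶ m.
By Kepler's third law T = 2π√(a³/μ) = 2π × 4.685×10³ = 2.943×10⁴ s.
= 8.176 hours.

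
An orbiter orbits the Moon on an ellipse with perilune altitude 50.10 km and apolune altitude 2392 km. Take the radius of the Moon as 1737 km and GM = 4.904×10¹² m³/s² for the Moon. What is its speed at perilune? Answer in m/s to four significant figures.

r_p = 1737 + 50.10 = 1787.1 km = 1.7871×10⁶ m.
r_a = 1737 + 2392 = 4129.0 km = 4.1290×10⁶ m.
Semi-major axis a = (r_p + r_a)/2 = 2958.1 km = 2.958×10⁶ m.
Vis-viva: v² = μ(2/r − 1/a) = 4.904×10¹² × (1.119×10⁻⁶ − 3.381×10⁻⁷) = 3.830×10⁶ m²/s².
v = 1957 m/s.

v ≈ 1957 m/s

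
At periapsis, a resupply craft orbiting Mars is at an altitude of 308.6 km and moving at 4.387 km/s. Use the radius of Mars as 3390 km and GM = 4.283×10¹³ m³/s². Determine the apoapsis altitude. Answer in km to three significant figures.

apoapsis altitude ≈ 14800 km

r_p = 3390 + 308.6 = 3698.6 km = 3.699×10⁶ m.
Specific energy ε = v²/2 − μ/r = -1.957×10⁶ J/kg, so a = −μ/(2ε) = 1.094×10⁷ m.
The apsides satisfy r_p + r_a = 2a, so the apoapsis radius is 2a − r_p = 1.819×10⁷ m = 18185 km.
Apoapsis altitude = 18185 − 3390 = 14795 km.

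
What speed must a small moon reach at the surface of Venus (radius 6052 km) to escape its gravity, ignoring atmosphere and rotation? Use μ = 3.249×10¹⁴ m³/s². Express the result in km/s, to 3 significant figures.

r = R = 6.052×10⁶ m.
Escape speed v_esc = √(2μ/r) = √(2 × 3.249×10¹⁴ / 6.052×10⁶) = √(1.074×10⁸) = 10360 m/s.
= 10.36 km/s.

v_esc ≈ 10.4 km/s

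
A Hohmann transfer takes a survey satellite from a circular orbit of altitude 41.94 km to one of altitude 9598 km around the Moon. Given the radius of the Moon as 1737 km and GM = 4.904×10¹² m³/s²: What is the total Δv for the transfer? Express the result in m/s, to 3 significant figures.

r₁ = 1737 + 41.94 = 1778.9 km = 1.7789×10⁶ m.
r₂ = 1737 + 9598 = 11335 km = 1.1335×10⁷ m.
Transfer ellipse a_t = (r₁ + r₂)/2 = 6.557×10⁶ m.
At r₁: circular v_c1 = √(μ/r₁) = 1660 m/s; transfer-perilune v_p = √[μ(2/r₁ − 1/a_t)] = 2183 m/s.
Δv₁ = v_p − v_c1 = 522.7 m/s.
At r₂: circular v_c2 = √(μ/r₂) = 657.8 m/s; transfer-apolune v_a = √[μ(2/r₂ − 1/a_t)] = 342.6 m/s.
Δv₂ = v_c2 − v_a = 315.2 m/s.
Total Δv = Δv₁ + Δv₂ = 837.8 m/s.

Δv_total ≈ 838 m/s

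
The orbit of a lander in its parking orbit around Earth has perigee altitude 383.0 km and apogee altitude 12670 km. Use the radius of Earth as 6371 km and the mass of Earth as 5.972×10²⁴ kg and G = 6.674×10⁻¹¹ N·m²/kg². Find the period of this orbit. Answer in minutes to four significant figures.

μ = GM = 6.674×10⁻¹¹ × 5.972×10²⁴ = 3.986×10¹⁴ m³/s².
r_p = 6371 + 383.0 = 6754.0 km = 6.7540×10⁶ m.
r_a = 6371 + 12670 = 19041 km = 1.9041×10⁷ m.
Semi-major axis a = (r_p + r_a)/2 = (6754.0 + 19041)/2 = 12898 km = 1.290×10⁷ m.
By Kepler's third law T = 2π√(a³/μ) = 2π × 2.320×10³ = 1.458×10⁴ s.
= 243.0 minutes.

T ≈ 243.0 minutes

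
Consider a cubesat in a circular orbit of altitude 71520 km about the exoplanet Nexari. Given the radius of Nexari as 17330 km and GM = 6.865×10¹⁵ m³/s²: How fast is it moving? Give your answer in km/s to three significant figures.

v ≈ 8.79 km/s

r = 17330 + 71520 = 88850 km = 8.8850×10⁷ m.
For a circular orbit v = √(μ/r) = √(6.865×10¹⁵ / 8.885×10⁷) = √(7.727×10⁷) = 8790 m/s.
That is 8.790 km/s.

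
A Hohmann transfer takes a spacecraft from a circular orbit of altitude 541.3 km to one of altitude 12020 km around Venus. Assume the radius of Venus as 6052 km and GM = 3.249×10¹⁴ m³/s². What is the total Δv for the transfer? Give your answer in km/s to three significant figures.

Δv_total ≈ 2.62 km/s

r₁ = 6052 + 541.3 = 6593.3 km = 6.5933×10⁶ m.
r₂ = 6052 + 12020 = 18072 km = 1.8072×10⁷ m.
Transfer ellipse a_t = (r₁ + r₂)/2 = 1.233×10⁷ m.
At r₁: circular v_c1 = √(μ/r₁) = 7020 m/s; transfer-periapsis v_p = √[μ(2/r₁ − 1/a_t)] = 8498 m/s.
Δv₁ = v_p − v_c1 = 1478 m/s.
At r₂: circular v_c2 = √(μ/r₂) = 4240 m/s; transfer-apoapsis v_a = √[μ(2/r₂ − 1/a_t)] = 3100 m/s.
Δv₂ = v_c2 − v_a = 1140 m/s.
Total Δv = Δv₁ + Δv₂ = 2618 m/s = 2.618 km/s.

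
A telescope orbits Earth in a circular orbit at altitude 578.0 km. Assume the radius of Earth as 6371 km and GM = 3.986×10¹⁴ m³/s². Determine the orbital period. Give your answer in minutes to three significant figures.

r = 6371 + 578.0 = 6949.0 km = 6.9490×10⁶ m.
Kepler's third law: T = 2π√(r³/μ) = 2π√((6.949×10⁶)³ / 3.986×10¹⁴).
r³/μ = 8.418×10⁵ s², so T = 2π × 9.175×10² = 5.765×10³ s.
Converting: 5.765×10³ s ÷ 60.00 = 96.08 minutes.

T ≈ 96.1 minutes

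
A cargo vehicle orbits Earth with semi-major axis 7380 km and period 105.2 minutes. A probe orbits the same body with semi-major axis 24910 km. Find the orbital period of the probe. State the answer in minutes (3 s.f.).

T₂ ≈ 652 minutes

Kepler's third law: T² ∝ a³, so T₂ = T₁ (a₂/a₁)^(3/2).
a₂/a₁ = 3.375, (a₂/a₁)^(3/2) = 6.201.
T₂ = 105.2 × 6.201 = 652.4 minutes.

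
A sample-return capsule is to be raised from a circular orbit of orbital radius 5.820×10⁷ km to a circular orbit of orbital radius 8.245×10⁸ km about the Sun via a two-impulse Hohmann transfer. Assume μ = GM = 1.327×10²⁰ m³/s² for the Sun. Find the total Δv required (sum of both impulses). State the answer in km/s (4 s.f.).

r₁ = 5.820×10⁷ km = 5.820×10¹⁰ m.
r₂ = 8.245×10⁸ km = 8.245×10¹¹ m.
Transfer ellipse a_t = (r₁ + r₂)/2 = 4.414×10¹¹ m.
At r₁: circular v_c1 = √(μ/r₁) = 47750 m/s; transfer-perihelion v_p = √[μ(2/r₁ − 1/a_t)] = 65260 m/s.
Δv₁ = v_p − v_c1 = 17510 m/s.
At r₂: circular v_c2 = √(μ/r₂) = 12690 m/s; transfer-aphelion v_a = √[μ(2/r₂ − 1/a_t)] = 4607 m/s.
Δv₂ = v_c2 − v_a = 8080 m/s.
Total Δv = Δv₁ + Δv₂ = 25590 m/s = 25.59 km/s.

Δv_total ≈ 25.59 km/s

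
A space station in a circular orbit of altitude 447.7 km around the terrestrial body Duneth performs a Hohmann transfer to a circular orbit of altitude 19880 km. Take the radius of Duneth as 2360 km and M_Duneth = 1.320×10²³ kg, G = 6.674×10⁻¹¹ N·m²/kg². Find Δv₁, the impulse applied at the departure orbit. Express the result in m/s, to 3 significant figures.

μ = GM = 6.674×10⁻¹¹ × 1.320×10²³ = 8.810×10¹² m³/s².
r₁ = 2360 + 447.7 = 2807.7 km = 2.8077×10⁶ m.
r₂ = 2360 + 19880 = 22240 km = 2.2240×10⁷ m.
Transfer ellipse a_t = (r₁ + r₂)/2 = 1.252×10⁷ m.
At r₁: circular v_c1 = √(μ/r₁) = 1771 m/s; transfer-periapsis v_p = √[μ(2/r₁ − 1/a_t)] = 2360 m/s.
Δv₁ = v_p − v_c1 = 589.1 m/s.

Δv ≈ 589 m/s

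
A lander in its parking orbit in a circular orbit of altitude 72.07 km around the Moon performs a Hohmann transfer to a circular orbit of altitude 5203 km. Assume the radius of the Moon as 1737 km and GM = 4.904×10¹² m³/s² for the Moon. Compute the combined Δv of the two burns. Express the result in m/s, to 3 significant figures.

r₁ = 1737 + 72.07 = 1809.1 km = 1.8091×10⁶ m.
r₂ = 1737 + 5203 = 6940.0 km = 6.9400×10⁶ m.
Transfer ellipse a_t = (r₁ + r₂)/2 = 4.375×10⁶ m.
At r₁: circular v_c1 = √(μ/r₁) = 1646 m/s; transfer-perilune v_p = √[μ(2/r₁ − 1/a_t)] = 2074 m/s.
Δv₁ = v_p − v_c1 = 427.3 m/s.
At r₂: circular v_c2 = √(μ/r₂) = 840.6 m/s; transfer-apolune v_a = √[μ(2/r₂ − 1/a_t)] = 540.6 m/s.
Δv₂ = v_c2 − v_a = 300.0 m/s.
Total Δv = Δv₁ + Δv₂ = 727.4 m/s.

Δv_total ≈ 727 m/s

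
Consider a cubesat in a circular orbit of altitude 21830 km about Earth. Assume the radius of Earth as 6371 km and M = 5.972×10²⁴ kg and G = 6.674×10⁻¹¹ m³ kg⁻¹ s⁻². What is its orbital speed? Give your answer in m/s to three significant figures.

μ = GM = 6.674×10⁻¹¹ × 5.972×10²⁴ = 3.986×10¹⁴ m³/s².
r = 6371 + 21830 = 28201 km = 2.8201×10⁷ m.
For a circular orbit v = √(μ/r) = √(3.986×10¹⁴ / 2.820×10⁷) = √(1.413×10⁷) = 3759 m/s.

v ≈ 3760 m/s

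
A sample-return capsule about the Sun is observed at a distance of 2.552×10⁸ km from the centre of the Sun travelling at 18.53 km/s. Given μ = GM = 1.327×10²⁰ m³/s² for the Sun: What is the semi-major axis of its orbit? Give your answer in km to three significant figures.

r = 2.552×10¹¹ m.
Specific orbital energy ε = v²/2 − μ/r = (18530)²/2 − 1.327×10²⁰/2.552×10¹¹ = -3.483×10⁸ J/kg.
Since ε = −μ/(2a), a = −μ/(2ε) = 1.905×10¹¹ m = 1.9049×10⁸ km.

a ≈ 1.90×10⁸ km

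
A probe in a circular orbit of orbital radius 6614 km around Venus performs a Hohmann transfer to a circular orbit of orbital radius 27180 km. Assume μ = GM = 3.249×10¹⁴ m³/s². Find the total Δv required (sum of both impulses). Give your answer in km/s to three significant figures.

Δv_total ≈ 3.17 km/s

r₁ = 6614 km = 6.614×10⁶ m.
r₂ = 27180 km = 2.718×10⁷ m.
Transfer ellipse a_t = (r₁ + r₂)/2 = 1.690×10⁷ m.
At r₁: circular v_c1 = √(μ/r₁) = 7009 m/s; transfer-periapsis v_p = √[μ(2/r₁ − 1/a_t)] = 8889 m/s.
Δv₁ = v_p − v_c1 = 1880 m/s.
At r₂: circular v_c2 = √(μ/r₂) = 3457 m/s; transfer-apoapsis v_a = √[μ(2/r₂ − 1/a_t)] = 2163 m/s.
Δv₂ = v_c2 − v_a = 1294 m/s.
Total Δv = Δv₁ + Δv₂ = 3175 m/s = 3.175 km/s.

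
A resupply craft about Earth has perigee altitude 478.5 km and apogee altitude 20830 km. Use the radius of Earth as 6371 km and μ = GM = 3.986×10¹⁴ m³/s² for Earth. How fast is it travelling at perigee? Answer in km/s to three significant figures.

v ≈ 9.64 km/s

r_p = 6371 + 478.5 = 6849.5 km = 6.8495×10⁶ m.
r_a = 6371 + 20830 = 27201 km = 2.7201×10⁷ m.
Semi-major axis a = (r_p + r_a)/2 = 17025 km = 1.703×10⁷ m.
Vis-viva: v² = μ(2/r − 1/a) = 3.986×10¹⁴ × (2.920×10⁻⁷ − 5.874×10⁻⁸) = 9.298×10⁷ m²/s².
v = 9642 m/s = 9.642 km/s.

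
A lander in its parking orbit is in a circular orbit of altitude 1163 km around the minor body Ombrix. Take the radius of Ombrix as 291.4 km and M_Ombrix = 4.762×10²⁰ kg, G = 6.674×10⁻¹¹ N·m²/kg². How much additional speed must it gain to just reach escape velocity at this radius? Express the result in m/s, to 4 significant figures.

μ = GM = 6.674×10⁻¹¹ × 4.762×10²⁰ = 3.178×10¹⁰ m³/s².
r = 291.4 + 1163 = 1454.4 km = 1.4544×10⁶ m.
Circular speed v_c = √(μ/r) = 147.8 m/s.
Escape speed v_esc = √(2μ/r) = √2 × v_c = 209.1 m/s.
Δv = v_esc − v_c = 61.23 m/s.

Δv ≈ 61.23 m/s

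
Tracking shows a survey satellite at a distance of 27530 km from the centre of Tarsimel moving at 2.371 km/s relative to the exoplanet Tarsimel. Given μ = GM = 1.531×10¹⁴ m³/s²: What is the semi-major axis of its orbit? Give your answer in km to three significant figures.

a ≈ 27800 km

r = 2.753×10⁷ m.
Vis-viva rearranged: 1/a = 2/r − v²/μ = 7.265×10⁻⁸ − 3.672×10⁻⁸ = 3.593×10⁻⁸ m⁻¹.
a = 2.783×10⁷ m = 27832 km.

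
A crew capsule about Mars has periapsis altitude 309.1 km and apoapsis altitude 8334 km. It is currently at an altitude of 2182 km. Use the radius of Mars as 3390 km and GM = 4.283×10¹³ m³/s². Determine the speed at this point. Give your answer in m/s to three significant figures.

v ≈ 3130 m/s

r_p = 3390 + 309.1 = 3699.1 km = 3.6991×10⁶ m.
r_a = 3390 + 8334 = 11724 km = 1.1724×10⁷ m.
r = 3390 + 2182 = 5572.0 km = 5.572×10⁶ m.
Semi-major axis a = (r_p + r_a)/2 = 7711.6 km = 7.712×10⁶ m.
Vis-viva: v² = μ(2/r − 1/a) = 4.283×10¹³ × (3.589×10⁻⁷ − 1.297×10⁻⁷) = 9.819×10⁶ m²/s².
v = 3134 m/s.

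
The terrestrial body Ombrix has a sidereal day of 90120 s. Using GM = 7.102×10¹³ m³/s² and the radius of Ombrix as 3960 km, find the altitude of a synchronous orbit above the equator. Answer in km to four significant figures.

A synchronous orbit has period T, so by Kepler's third law a = (μT²/4π²)^(1/3).
μT²/4π² = 7.102×10¹³ × (9.012×10⁴)² / 39.48 = 1.461×10²² m³.
a = 2.445×10⁷ m = 24447 km.
Altitude h = a − R = 24447 − 3960 = 20487 km.

h_sync ≈ 20490 km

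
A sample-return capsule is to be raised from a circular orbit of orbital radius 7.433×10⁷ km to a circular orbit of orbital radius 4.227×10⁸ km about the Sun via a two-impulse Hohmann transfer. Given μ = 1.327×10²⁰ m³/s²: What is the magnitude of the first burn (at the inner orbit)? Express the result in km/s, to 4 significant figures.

r₁ = 7.433×10⁷ km = 7.433×10¹⁰ m.
r₂ = 4.227×10⁸ km = 4.227×10¹¹ m.
Transfer ellipse a_t = (r₁ + r₂)/2 = 2.485×10¹¹ m.
At r₁: circular v_c1 = √(μ/r₁) = 42250 m/s; transfer-perihelion v_p = √[μ(2/r₁ − 1/a_t)] = 55110 m/s.
Δv₁ = v_p − v_c1 = 12850 m/s.
= 12.85 km/s.

Δv ≈ 12.85 km/s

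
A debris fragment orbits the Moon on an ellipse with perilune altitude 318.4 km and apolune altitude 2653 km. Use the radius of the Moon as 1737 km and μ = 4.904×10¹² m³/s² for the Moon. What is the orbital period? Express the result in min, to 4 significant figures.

r_p = 1737 + 318.4 = 2055.4 km = 2.0554×10⁶ m.
r_a = 1737 + 2653 = 4390.0 km = 4.3900×10⁶ m.
Semi-major axis a = (r_p + r_a)/2 = (2055.4 + 4390.0)/2 = 3222.7 km = 3.223×10⁶ m.
By Kepler's third law T = 2π√(a³/μ) = 2π × 2.612×10³ = 1.641×10⁴ s.
= 273.6 min.

T ≈ 273.6 min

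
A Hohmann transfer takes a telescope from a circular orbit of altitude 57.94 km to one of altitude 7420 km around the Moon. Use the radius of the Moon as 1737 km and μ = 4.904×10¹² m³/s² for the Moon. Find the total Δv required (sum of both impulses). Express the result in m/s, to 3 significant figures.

Δv_total ≈ 797 m/s

r₁ = 1737 + 57.94 = 1794.9 km = 1.7949×10⁶ m.
r₂ = 1737 + 7420 = 9157.0 km = 9.1570×10⁶ m.
Transfer ellipse a_t = (r₁ + r₂)/2 = 5.476×10⁶ m.
At r₁: circular v_c1 = √(μ/r₁) = 1653 m/s; transfer-perilune v_p = √[μ(2/r₁ − 1/a_t)] = 2137 m/s.
Δv₁ = v_p − v_c1 = 484.5 m/s.
At r₂: circular v_c2 = √(μ/r₂) = 731.8 m/s; transfer-apolune v_a = √[μ(2/r₂ − 1/a_t)] = 419.0 m/s.
Δv₂ = v_c2 − v_a = 312.8 m/s.
Total Δv = Δv₁ + Δv₂ = 797.4 m/s.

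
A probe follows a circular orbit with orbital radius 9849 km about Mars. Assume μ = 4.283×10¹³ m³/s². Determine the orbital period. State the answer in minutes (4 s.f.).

r = 9849 km = 9.849×10⁶ m.
Kepler's third law: T = 2π√(r³/μ) = 2π√((9.849×10⁶)³ / 4.283×10¹³).
r³/μ = 2.231×10⁷ s², so T = 2π × 4.723×10³ = 2.968×10⁴ s.
Converting: 2.968×10⁴ s ÷ 60.00 = 494.6 minutes.

T ≈ 494.6 minutes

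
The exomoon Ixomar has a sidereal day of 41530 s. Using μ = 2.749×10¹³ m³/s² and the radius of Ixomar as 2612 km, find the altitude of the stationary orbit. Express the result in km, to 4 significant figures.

A synchronous orbit has period T, so by Kepler's third law a = (μT²/4π²)^(1/3).
μT²/4π² = 2.749×10¹³ × (4.153×10⁴)² / 39.48 = 1.201×10²¹ m³.
a = 1.063×10⁷ m = 10630 km.
Altitude h = a − R = 10630 − 2612 = 8017.5 km.

h_sync ≈ 8018 km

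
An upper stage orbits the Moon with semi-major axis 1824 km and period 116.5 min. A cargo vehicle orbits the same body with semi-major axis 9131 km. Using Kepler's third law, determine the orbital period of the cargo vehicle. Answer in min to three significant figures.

Kepler's third law: T² ∝ a³, so T₂ = T₁ (a₂/a₁)^(3/2).
a₂/a₁ = 5.006, (a₂/a₁)^(3/2) = 11.20.
T₂ = 116.5 × 11.20 = 1305 min.

T₂ ≈ 1300 min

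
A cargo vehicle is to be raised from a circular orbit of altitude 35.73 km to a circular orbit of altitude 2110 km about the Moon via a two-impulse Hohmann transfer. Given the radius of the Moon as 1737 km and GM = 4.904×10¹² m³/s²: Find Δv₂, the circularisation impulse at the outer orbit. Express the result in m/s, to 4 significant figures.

Δv ≈ 232.3 m/s

r₁ = 1737 + 35.73 = 1772.7 km = 1.7727×10⁶ m.
r₂ = 1737 + 2110 = 3847.0 km = 3.8470×10⁶ m.
Transfer ellipse a_t = (r₁ + r₂)/2 = 2.810×10⁶ m.
At r₁: circular v_c1 = √(μ/r₁) = 1663 m/s; transfer-perilune v_p = √[μ(2/r₁ − 1/a_t)] = 1946 m/s.
At r₂: circular v_c2 = √(μ/r₂) = 1129 m/s; transfer-apolune v_a = √[μ(2/r₂ − 1/a_t)] = 896.8 m/s.
Δv₂ = v_c2 − v_a = 232.3 m/s.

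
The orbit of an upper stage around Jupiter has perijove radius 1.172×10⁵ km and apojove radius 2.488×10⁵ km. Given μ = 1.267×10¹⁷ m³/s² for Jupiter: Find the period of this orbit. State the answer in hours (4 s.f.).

T ≈ 12.14 hours

Semi-major axis a = (r_p + r_a)/2 = (1.1720×10⁵ + 2.4880×10⁵)/2 = 1.8300×10⁵ km = 1.830×10⁸ m.
By Kepler's third law T = 2π√(a³/μ) = 2π × 6.955×10³ = 4.370×10⁴ s.
= 12.14 hours.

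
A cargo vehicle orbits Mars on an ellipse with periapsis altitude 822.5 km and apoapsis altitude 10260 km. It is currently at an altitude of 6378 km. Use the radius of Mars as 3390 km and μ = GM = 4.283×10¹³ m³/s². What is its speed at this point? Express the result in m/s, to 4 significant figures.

v ≈ 1993 m/s

r_p = 3390 + 822.5 = 4212.5 km = 4.2125×10⁶ m.
r_a = 3390 + 10260 = 13650 km = 1.3650×10⁷ m.
r = 3390 + 6378 = 9768.0 km = 9.768×10⁶ m.
Semi-major axis a = (r_p + r_a)/2 = 8931.2 km = 8.931×10⁶ m.
Vis-viva: v² = μ(2/r − 1/a) = 4.283×10¹³ × (2.048×10⁻⁷ − 1.120×10⁻⁷) = 3.974×10⁶ m²/s².
v = 1993 m/s.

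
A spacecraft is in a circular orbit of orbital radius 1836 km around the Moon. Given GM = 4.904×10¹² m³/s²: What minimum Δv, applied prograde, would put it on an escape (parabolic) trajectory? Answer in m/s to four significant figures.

Δv ≈ 677.0 m/s

r = 1836 km = 1.836×10⁶ m.
Circular speed v_c = √(μ/r) = 1634 m/s.
Escape speed v_esc = √(2μ/r) = √2 × v_c = 2311 m/s.
Δv = v_esc − v_c = 677.0 m/s.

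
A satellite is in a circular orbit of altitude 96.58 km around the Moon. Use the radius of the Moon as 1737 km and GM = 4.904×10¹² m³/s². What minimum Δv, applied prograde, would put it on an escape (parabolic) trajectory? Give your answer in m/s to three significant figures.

Δv ≈ 677 m/s

r = 1737 + 96.58 = 1833.6 km = 1.8336×10⁶ m.
Circular speed v_c = √(μ/r) = 1635 m/s.
Escape speed v_esc = √(2μ/r) = √2 × v_c = 2313 m/s.
Δv = v_esc − v_c = 677.4 m/s.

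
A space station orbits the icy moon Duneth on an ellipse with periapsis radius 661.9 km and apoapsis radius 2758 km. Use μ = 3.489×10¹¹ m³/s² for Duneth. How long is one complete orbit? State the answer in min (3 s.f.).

Semi-major axis a = (r_p + r_a)/2 = (661.90 + 2758.0)/2 = 1710.0 km = 1.710×10⁶ m.
By Kepler's third law T = 2π√(a³/μ) = 2π × 3.786×10³ = 2.379×10⁴ s.
= 396.4 min.

T ≈ 396 min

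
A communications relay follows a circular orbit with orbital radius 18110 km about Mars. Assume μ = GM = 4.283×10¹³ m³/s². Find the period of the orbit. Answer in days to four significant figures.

T ≈ 0.8564 days

r = 18110 km = 1.811×10⁷ m.
Kepler's third law: T = 2π√(r³/μ) = 2π√((1.811×10⁷)³ / 4.283×10¹³).
r³/μ = 1.387×10⁸ s², so T = 2π × 1.178×10⁴ = 7.399×10⁴ s.
Converting: 7.399×10⁴ s ÷ 86400 = 0.8564 days.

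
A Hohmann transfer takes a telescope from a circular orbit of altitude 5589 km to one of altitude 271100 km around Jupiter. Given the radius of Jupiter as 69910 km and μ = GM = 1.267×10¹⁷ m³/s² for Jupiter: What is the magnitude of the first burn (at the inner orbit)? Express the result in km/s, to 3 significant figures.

r₁ = 69910 + 5589 = 75499 km = 7.5499×10⁷ m.
r₂ = 69910 + 271100 = 341010 km = 3.4101×10⁸ m.
Transfer ellipse a_t = (r₁ + r₂)/2 = 2.083×10⁸ m.
At r₁: circular v_c1 = √(μ/r₁) = 40970 m/s; transfer-perijove v_p = √[μ(2/r₁ − 1/a_t)] = 52420 m/s.
Δv₁ = v_p − v_c1 = 11460 m/s.
= 11.46 km/s.

Δv ≈ 11.5 km/s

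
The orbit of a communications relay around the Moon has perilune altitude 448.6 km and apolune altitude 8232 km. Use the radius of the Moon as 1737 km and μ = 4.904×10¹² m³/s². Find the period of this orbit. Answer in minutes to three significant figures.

r_p = 1737 + 448.6 = 2185.6 km = 2.1856×10⁶ m.
r_a = 1737 + 8232 = 9969.0 km = 9.9690×10⁶ m.
Semi-major axis a = (r_p + r_a)/2 = (2185.6 + 9969.0)/2 = 6077.3 km = 6.077×10⁶ m.
By Kepler's third law T = 2π√(a³/μ) = 2π × 6.765×10³ = 4.251×10⁴ s.
= 708.5 minutes.

T ≈ 708 minutes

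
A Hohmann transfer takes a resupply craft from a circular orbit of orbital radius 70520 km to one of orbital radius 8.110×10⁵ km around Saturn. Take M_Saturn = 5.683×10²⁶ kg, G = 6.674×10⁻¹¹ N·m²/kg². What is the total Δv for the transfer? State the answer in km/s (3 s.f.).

Δv_total ≈ 12.4 km/s

μ = GM = 6.674×10⁻¹¹ × 5.683×10²⁶ = 3.793×10¹⁶ m³/s².
r₁ = 70520 km = 7.052×10⁷ m.
r₂ = 8.110×10⁵ km = 8.110×10⁸ m.
Transfer ellipse a_t = (r₁ + r₂)/2 = 4.408×10⁸ m.
At r₁: circular v_c1 = √(μ/r₁) = 23190 m/s; transfer-perikrone v_p = √[μ(2/r₁ − 1/a_t)] = 31460 m/s.
Δv₁ = v_p − v_c1 = 8267 m/s.
At r₂: circular v_c2 = √(μ/r₂) = 6839 m/s; transfer-apokrone v_a = √[μ(2/r₂ − 1/a_t)] = 2735 m/s.
Δv₂ = v_c2 − v_a = 4103 m/s.
Total Δv = Δv₁ + Δv₂ = 12370 m/s = 12.37 km/s.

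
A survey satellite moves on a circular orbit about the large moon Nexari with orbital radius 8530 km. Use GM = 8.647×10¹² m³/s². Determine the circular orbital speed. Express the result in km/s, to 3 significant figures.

v ≈ 1.01 km/s

r = 8530 km = 8.530×10⁶ m.
For a circular orbit v = √(μ/r) = √(8.647×10¹² / 8.530×10⁶) = √(1.014×10⁶) = 1007 m/s.
That is 1.007 km/s.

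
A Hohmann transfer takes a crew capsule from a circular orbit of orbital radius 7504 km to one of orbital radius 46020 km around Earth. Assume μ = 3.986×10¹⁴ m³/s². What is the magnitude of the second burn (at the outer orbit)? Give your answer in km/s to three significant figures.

r₁ = 7504 km = 7.504×10⁶ m.
r₂ = 46020 km = 4.602×10⁷ m.
Transfer ellipse a_t = (r₁ + r₂)/2 = 2.676×10⁷ m.
At r₁: circular v_c1 = √(μ/r₁) = 7288 m/s; transfer-perigee v_p = √[μ(2/r₁ − 1/a_t)] = 9557 m/s.
At r₂: circular v_c2 = √(μ/r₂) = 2943 m/s; transfer-apogee v_a = √[μ(2/r₂ − 1/a_t)] = 1558 m/s.
Δv₂ = v_c2 − v_a = 1385 m/s.
= 1.385 km/s.

Δv ≈ 1.38 km/s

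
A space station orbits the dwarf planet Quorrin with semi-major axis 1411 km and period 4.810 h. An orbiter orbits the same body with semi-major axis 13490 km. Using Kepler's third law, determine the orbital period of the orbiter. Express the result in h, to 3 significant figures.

Kepler's third law: T² ∝ a³, so T₂ = T₁ (a₂/a₁)^(3/2).
a₂/a₁ = 9.561, (a₂/a₁)^(3/2) = 29.56.
T₂ = 4.810 × 29.56 = 142.2 h.

T₂ ≈ 142 h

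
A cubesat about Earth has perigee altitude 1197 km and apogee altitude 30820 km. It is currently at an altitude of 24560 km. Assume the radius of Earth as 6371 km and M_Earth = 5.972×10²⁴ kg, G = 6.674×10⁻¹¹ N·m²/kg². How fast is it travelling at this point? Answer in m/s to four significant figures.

v ≈ 2822 m/s

μ = GM = 6.674×10⁻¹¹ × 5.972×10²⁴ = 3.986×10¹⁴ m³/s².
r_p = 6371 + 1197 = 7568.0 km = 7.5680×10⁶ m.
r_a = 6371 + 30820 = 37191 km = 3.7191×10⁷ m.
r = 6371 + 24560 = 30931 km = 3.093×10⁷ m.
Semi-major axis a = (r_p + r_a)/2 = 22380 km = 2.238×10⁷ m.
Vis-viva: v² = μ(2/r − 1/a) = 3.986×10¹⁴ × (6.466×10⁻⁸ − 4.468×10⁻⁸) = 7.962×10⁶ m²/s².
v = 2822 m/s.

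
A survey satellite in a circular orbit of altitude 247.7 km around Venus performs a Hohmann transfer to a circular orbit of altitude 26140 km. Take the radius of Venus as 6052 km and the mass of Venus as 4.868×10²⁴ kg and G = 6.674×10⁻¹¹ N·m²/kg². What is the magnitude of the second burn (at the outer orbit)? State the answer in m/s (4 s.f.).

Δv ≈ 1359 m/s

μ = GM = 6.674×10⁻¹¹ × 4.868×10²⁴ = 3.249×10¹⁴ m³/s².
r₁ = 6052 + 247.7 = 6299.7 km = 6.2997×10⁶ m.
r₂ = 6052 + 26140 = 32192 km = 3.2192×10⁷ m.
Transfer ellipse a_t = (r₁ + r₂)/2 = 1.925×10⁷ m.
At r₁: circular v_c1 = √(μ/r₁) = 7181 m/s; transfer-periapsis v_p = √[μ(2/r₁ − 1/a_t)] = 9288 m/s.
At r₂: circular v_c2 = √(μ/r₂) = 3177 m/s; transfer-apoapsis v_a = √[μ(2/r₂ − 1/a_t)] = 1818 m/s.
Δv₂ = v_c2 − v_a = 1359 m/s.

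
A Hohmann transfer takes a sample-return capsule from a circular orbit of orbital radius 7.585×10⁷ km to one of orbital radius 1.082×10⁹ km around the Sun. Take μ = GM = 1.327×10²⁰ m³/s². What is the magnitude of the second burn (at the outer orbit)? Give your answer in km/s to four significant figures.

Δv ≈ 7.066 km/s

r₁ = 7.585×10⁷ km = 7.585×10¹⁰ m.
r₂ = 1.082×10⁹ km = 1.082×10¹² m.
Transfer ellipse a_t = (r₁ + r₂)/2 = 5.789×10¹¹ m.
At r₁: circular v_c1 = √(μ/r₁) = 41830 m/s; transfer-perihelion v_p = √[μ(2/r₁ − 1/a_t)] = 57180 m/s.
At r₂: circular v_c2 = √(μ/r₂) = 11070 m/s; transfer-aphelion v_a = √[μ(2/r₂ − 1/a_t)] = 4009 m/s.
Δv₂ = v_c2 − v_a = 7066 m/s.
= 7.066 km/s.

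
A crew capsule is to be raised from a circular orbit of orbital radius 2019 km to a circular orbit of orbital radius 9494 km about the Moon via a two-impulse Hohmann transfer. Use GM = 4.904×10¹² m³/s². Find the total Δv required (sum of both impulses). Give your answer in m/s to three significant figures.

Δv_total ≈ 736 m/s

r₁ = 2019 km = 2.019×10⁶ m.
r₂ = 9494 km = 9.494×10⁶ m.
Transfer ellipse a_t = (r₁ + r₂)/2 = 5.756×10⁶ m.
At r₁: circular v_c1 = √(μ/r₁) = 1559 m/s; transfer-perilune v_p = √[μ(2/r₁ − 1/a_t)] = 2001 m/s.
Δv₁ = v_p − v_c1 = 443.0 m/s.
At r₂: circular v_c2 = √(μ/r₂) = 718.7 m/s; transfer-apolune v_a = √[μ(2/r₂ − 1/a_t)] = 425.6 m/s.
Δv₂ = v_c2 − v_a = 293.1 m/s.
Total Δv = Δv₁ + Δv₂ = 736.1 m/s.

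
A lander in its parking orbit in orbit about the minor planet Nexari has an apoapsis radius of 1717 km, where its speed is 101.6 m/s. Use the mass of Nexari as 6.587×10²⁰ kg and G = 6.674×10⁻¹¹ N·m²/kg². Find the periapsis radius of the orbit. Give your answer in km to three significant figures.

periapsis radius ≈ 434 km

μ = GM = 6.674×10⁻¹¹ × 6.587×10²⁰ = 4.396×10¹⁰ m³/s².
r_a = 1.717×10⁶ m.
Specific energy ε = v²/2 − μ/r = -2.044×10⁴ J/kg, so a = −μ/(2ε) = 1.075×10⁶ m.
The apsides satisfy r_p + r_a = 2a, so the periapsis radius is 2a − r_a = 4.335×10⁵ m = 433.51 km.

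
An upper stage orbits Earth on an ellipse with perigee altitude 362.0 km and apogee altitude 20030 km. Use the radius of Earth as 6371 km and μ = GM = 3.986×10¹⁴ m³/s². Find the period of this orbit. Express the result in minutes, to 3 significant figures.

T ≈ 354 minutes

r_p = 6371 + 362.0 = 6733.0 km = 6.7330×10⁶ m.
r_a = 6371 + 20030 = 26401 km = 2.6401×10⁷ m.
Semi-major axis a = (r_p + r_a)/2 = (6733.0 + 26401)/2 = 16567 km = 1.657×10⁷ m.
By Kepler's third law T = 2π√(a³/μ) = 2π × 3.378×10³ = 2.122×10⁴ s.
= 353.7 minutes.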